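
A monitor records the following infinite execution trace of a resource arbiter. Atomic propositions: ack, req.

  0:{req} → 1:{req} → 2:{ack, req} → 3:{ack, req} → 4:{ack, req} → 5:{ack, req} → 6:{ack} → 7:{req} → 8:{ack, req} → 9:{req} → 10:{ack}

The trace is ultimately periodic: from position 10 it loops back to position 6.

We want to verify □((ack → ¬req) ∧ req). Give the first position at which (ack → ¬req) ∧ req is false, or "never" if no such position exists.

2

Check (ack → ¬req) ∧ req at each position in order: 0 ✓, 1 ✓.
At position 2 the labels are {ack, req}, so (ack → ¬req) ∧ req is false there. This is the first violation.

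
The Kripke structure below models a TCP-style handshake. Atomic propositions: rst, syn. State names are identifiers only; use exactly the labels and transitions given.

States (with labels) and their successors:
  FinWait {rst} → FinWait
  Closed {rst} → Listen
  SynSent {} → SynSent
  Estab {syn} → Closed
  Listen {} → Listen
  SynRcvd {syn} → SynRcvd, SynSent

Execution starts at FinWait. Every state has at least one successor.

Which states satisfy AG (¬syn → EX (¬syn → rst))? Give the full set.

States satisfying ¬syn → EX (¬syn → rst): {FinWait, Estab, SynRcvd}.
States satisfying AG (¬syn → EX (¬syn → rst)): {FinWait}.

{FinWait}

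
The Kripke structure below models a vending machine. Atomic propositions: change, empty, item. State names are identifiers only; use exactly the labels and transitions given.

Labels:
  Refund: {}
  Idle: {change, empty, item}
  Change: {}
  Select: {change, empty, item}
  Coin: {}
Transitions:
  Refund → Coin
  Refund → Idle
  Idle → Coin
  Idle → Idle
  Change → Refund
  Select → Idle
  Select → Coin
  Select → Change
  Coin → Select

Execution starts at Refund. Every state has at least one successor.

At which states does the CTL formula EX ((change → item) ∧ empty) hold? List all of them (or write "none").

States satisfying (change → item) ∧ empty: {Idle, Select}.
States satisfying EX ((change → item) ∧ empty): {Refund, Idle, Select, Coin}.

{Refund, Idle, Select, Coin}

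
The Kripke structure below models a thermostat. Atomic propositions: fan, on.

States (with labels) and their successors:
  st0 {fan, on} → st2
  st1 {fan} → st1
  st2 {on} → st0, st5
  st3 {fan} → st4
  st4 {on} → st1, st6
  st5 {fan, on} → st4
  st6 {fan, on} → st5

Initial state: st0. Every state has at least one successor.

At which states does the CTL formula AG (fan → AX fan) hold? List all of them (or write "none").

States satisfying fan → AX fan: {st1, st2, st4, st6}.
States satisfying AG (fan → AX fan): {st1}.

{st1}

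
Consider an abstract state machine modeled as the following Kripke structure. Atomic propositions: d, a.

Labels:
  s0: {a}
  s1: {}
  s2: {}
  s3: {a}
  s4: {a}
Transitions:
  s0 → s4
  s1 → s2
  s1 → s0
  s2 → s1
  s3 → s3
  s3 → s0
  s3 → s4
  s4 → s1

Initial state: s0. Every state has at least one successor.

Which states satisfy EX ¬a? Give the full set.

{s1, s2, s4}

States satisfying ¬a: {s1, s2}.
States satisfying EX ¬a: {s1, s2, s4}.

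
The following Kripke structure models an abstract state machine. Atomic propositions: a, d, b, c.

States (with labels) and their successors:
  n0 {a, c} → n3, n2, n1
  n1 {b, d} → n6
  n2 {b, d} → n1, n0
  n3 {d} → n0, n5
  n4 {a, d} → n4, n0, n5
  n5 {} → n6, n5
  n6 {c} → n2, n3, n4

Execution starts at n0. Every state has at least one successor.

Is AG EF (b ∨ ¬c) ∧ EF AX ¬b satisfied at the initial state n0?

Holds

States satisfying EF (b ∨ ¬c): {n0, n1, n2, n3, n4, n5, n6}.
States satisfying AG EF (b ∨ ¬c): {n0, n1, n2, n3, n4, n5, n6}.
States satisfying AX ¬b: {n1, n3, n4, n5}.
States satisfying EF AX ¬b: {n0, n1, n2, n3, n4, n5, n6}.
States satisfying AG EF (b ∨ ¬c) ∧ EF AX ¬b: {n0, n1, n2, n3, n4, n5, n6}.
n0 ∈ Sat(AG EF (b ∨ ¬c) ∧ EF AX ¬b).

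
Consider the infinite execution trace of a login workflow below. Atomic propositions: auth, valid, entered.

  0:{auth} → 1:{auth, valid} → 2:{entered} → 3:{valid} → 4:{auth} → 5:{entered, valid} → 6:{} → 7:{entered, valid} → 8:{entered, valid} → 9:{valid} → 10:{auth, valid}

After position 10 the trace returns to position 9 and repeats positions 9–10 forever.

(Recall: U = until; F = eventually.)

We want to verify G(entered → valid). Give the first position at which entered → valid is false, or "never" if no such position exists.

2

Check entered → valid at each position in order: 0 ✓, 1 ✓.
At position 2 the labels are {entered}, so entered → valid is false there. This is the first violation.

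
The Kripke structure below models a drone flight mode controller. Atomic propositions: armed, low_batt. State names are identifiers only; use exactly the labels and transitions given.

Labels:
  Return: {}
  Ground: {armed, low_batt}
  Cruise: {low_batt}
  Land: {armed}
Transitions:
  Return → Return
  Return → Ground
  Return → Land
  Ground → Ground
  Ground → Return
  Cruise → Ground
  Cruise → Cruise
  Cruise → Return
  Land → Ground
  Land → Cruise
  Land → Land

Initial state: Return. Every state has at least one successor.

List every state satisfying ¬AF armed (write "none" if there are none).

States satisfying armed: {Ground, Land}.
States satisfying AF armed: {Ground, Land}.
States satisfying ¬AF armed: {Return, Cruise}.

{Return, Cruise}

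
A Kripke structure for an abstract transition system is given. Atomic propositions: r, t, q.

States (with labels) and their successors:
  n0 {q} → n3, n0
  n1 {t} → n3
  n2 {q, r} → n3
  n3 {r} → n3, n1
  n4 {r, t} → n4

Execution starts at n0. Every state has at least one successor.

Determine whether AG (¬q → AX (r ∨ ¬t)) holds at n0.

No

States satisfying ¬q → AX (r ∨ ¬t): {n0, n1, n2, n4}.
States satisfying AG (¬q → AX (r ∨ ¬t)): {n4}.
n3 is reachable from n0 and violates ¬q → AX (r ∨ ¬t), so AG fails at n0.
n0 ∉ Sat(AG (¬q → AX (r ∨ ¬t))).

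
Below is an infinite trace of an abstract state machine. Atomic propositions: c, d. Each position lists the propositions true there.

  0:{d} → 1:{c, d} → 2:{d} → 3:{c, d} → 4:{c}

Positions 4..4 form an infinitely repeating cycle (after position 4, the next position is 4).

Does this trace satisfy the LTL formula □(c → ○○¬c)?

Violated

c → ○○¬c must hold at every position from 0 onward. It fails at position 1, so □(c → ○○¬c) is false.
Positions where c holds: 1, 3, 4.
Check ○○¬c at each: 1→fails, 3→fails, 4→fails.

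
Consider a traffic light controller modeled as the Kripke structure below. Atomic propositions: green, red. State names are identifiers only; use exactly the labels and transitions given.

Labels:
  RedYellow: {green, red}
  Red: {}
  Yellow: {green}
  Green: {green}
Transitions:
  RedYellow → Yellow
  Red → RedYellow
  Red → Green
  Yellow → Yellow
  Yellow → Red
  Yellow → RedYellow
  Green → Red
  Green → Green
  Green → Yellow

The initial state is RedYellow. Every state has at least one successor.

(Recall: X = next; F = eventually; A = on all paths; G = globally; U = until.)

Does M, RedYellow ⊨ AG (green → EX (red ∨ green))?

States satisfying green → EX (red ∨ green): {RedYellow, Red, Yellow, Green}.
States satisfying AG (green → EX (red ∨ green)): {RedYellow, Red, Yellow, Green}.
Every state reachable from RedYellow satisfies green → EX (red ∨ green).
RedYellow ∈ Sat(AG (green → EX (red ∨ green))).

Yes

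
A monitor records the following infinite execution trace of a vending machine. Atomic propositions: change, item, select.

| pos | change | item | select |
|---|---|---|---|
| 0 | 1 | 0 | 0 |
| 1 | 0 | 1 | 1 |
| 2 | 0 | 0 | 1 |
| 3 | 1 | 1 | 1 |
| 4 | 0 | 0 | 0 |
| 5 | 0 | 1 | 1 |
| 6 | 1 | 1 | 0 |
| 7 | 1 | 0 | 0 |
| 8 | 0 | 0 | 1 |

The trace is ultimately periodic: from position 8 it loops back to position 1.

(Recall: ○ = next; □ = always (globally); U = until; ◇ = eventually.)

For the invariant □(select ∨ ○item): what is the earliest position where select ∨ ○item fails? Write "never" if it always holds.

6

Check select ∨ ○item at each position in order: 0 ✓, 1 ✓, 2 ✓, 3 ✓, 4 ✓, 5 ✓.
At position 6 the labels are {change, item} and the next position 7 has {change}, so select ∨ ○item is false there. This is the first violation.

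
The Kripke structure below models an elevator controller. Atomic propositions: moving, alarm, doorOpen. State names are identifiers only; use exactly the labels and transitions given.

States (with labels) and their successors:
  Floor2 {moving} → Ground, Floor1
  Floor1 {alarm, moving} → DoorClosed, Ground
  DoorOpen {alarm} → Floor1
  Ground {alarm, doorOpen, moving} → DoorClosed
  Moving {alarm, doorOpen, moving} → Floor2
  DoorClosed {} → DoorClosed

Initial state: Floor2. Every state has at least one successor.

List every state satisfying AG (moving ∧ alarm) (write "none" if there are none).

none

States satisfying moving ∧ alarm: {Floor1, Ground, Moving}.
States satisfying AG (moving ∧ alarm): ∅.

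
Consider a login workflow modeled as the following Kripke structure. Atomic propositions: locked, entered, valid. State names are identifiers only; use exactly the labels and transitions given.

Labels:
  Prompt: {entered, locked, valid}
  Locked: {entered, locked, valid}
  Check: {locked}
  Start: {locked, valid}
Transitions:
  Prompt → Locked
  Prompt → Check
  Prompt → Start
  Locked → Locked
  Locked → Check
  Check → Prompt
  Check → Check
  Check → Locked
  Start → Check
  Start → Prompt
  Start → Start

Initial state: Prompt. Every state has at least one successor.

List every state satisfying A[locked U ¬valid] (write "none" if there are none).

States satisfying locked: {Prompt, Locked, Check, Start}.
States satisfying ¬valid: {Check}.
States satisfying A[locked U ¬valid]: {Check}.

{Check}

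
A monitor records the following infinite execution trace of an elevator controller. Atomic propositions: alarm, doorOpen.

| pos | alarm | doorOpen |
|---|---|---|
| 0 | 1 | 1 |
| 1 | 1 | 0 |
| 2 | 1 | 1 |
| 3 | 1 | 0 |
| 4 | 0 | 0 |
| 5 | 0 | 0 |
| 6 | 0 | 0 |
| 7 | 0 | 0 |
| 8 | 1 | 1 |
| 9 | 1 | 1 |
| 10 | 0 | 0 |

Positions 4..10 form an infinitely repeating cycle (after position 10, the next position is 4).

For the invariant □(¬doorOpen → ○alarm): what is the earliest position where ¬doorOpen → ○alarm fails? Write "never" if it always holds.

3

Check ¬doorOpen → ○alarm at each position in order: 0 ✓, 1 ✓, 2 ✓.
At position 3 the labels are {alarm} and the next position 4 has {}, so ¬doorOpen → ○alarm is false there. This is the first violation.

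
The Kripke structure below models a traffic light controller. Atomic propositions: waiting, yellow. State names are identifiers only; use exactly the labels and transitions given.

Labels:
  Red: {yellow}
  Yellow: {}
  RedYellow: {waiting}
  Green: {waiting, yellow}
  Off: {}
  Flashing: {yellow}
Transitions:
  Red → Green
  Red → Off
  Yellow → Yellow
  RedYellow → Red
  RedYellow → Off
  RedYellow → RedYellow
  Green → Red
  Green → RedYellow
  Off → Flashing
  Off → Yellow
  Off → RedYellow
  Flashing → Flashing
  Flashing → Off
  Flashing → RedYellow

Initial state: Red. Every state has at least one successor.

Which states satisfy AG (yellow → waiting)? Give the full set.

{Yellow}

States satisfying yellow → waiting: {Yellow, RedYellow, Green, Off}.
States satisfying AG (yellow → waiting): {Yellow}.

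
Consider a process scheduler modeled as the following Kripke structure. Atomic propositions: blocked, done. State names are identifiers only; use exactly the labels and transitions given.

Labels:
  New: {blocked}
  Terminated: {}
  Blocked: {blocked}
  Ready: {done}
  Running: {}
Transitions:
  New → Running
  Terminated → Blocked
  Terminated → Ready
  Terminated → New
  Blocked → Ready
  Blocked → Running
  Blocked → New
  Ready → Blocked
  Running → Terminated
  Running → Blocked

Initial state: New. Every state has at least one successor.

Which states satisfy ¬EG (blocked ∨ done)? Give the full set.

{New, Terminated, Running}

States satisfying blocked ∨ done: {New, Blocked, Ready}.
States satisfying EG (blocked ∨ done): {Blocked, Ready}.
States satisfying ¬EG (blocked ∨ done): {New, Terminated, Running}.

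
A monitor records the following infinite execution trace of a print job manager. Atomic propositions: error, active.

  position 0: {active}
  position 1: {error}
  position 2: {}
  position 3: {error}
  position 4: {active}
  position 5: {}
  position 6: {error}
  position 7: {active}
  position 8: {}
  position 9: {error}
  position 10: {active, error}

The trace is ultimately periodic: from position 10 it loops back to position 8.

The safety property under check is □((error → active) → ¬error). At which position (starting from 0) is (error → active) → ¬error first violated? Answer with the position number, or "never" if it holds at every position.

Check (error → active) → ¬error at each position in order: 0 ✓, 1 ✓, 2 ✓, 3 ✓, 4 ✓, 5 ✓, 6 ✓, 7 ✓, 8 ✓, 9 ✓.
At position 10 the labels are {active, error}, so (error → active) → ¬error is false there. This is the first violation.

10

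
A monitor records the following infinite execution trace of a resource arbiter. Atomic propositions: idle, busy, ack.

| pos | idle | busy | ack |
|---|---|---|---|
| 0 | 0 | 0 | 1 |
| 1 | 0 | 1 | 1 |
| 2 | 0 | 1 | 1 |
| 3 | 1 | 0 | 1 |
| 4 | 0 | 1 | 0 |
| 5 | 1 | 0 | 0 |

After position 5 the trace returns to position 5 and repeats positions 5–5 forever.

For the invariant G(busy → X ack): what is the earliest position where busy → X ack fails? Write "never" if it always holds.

Check busy → X ack at each position in order: 0 ✓, 1 ✓, 2 ✓, 3 ✓.
At position 4 the labels are {busy} and the next position 5 has {idle}, so busy → X ack is false there. This is the first violation.

4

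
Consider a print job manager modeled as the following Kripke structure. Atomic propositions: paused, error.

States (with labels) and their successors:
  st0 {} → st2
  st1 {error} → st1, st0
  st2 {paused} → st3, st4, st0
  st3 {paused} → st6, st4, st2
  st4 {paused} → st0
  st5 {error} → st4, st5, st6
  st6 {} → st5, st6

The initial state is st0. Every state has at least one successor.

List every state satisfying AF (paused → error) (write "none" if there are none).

States satisfying paused → error: {st0, st1, st5, st6}.
States satisfying AF (paused → error): {st0, st1, st4, st5, st6}.

{st0, st1, st4, st5, st6}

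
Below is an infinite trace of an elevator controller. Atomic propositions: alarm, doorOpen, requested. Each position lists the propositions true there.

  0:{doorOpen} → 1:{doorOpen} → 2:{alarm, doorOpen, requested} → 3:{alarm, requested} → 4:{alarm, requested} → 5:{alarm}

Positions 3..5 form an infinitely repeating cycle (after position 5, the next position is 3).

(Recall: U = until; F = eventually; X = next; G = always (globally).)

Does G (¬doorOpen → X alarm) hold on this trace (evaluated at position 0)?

¬doorOpen → X alarm holds at every position 0..5, and those are all positions ever visited, so G (¬doorOpen → X alarm) holds.
Positions where ¬doorOpen holds: 3, 4, 5.
Check X alarm at each: 3→ok, 4→ok, 5→ok.

Satisfied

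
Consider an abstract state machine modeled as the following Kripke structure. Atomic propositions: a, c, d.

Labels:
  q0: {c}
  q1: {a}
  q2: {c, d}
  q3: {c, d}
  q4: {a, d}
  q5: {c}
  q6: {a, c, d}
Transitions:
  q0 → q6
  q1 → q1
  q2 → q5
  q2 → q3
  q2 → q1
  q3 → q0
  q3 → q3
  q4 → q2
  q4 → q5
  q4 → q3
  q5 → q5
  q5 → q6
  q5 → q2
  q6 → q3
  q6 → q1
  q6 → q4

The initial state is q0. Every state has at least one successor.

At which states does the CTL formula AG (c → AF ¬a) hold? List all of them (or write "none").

{q1}

States satisfying c → AF ¬a: {q0, q1, q2, q3, q4, q5}.
States satisfying AG (c → AF ¬a): {q1}.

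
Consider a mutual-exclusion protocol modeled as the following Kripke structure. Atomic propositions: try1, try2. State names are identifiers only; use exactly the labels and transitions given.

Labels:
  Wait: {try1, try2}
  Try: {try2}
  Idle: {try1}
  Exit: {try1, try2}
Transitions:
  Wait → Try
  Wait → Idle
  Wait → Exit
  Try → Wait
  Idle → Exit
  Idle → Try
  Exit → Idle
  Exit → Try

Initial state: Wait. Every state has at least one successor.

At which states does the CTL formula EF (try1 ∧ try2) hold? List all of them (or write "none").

{Wait, Try, Idle, Exit}

States satisfying try1 ∧ try2: {Wait, Exit}.
States satisfying EF (try1 ∧ try2): {Wait, Try, Idle, Exit}.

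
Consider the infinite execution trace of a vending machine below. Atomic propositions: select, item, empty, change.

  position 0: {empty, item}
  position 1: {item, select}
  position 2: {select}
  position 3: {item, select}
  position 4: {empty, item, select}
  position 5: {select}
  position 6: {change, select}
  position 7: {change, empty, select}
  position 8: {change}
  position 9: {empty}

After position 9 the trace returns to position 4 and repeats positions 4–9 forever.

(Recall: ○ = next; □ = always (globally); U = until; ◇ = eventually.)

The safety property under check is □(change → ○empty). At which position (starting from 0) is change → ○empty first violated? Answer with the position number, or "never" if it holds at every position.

Check change → ○empty at each position in order: 0 ✓, 1 ✓, 2 ✓, 3 ✓, 4 ✓, 5 ✓, 6 ✓.
At position 7 the labels are {change, empty, select} and the next position 8 has {change}, so change → ○empty is false there. This is the first violation.

7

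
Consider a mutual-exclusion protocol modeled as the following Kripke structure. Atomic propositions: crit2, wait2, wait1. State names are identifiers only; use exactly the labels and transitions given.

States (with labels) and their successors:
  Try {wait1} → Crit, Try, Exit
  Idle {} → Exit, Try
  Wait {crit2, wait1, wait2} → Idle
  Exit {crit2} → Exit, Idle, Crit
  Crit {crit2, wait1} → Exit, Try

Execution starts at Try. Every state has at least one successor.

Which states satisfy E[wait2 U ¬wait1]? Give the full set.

{Idle, Wait, Exit}

States satisfying wait2: {Wait}.
States satisfying ¬wait1: {Idle, Exit}.
States satisfying E[wait2 U ¬wait1]: {Idle, Wait, Exit}.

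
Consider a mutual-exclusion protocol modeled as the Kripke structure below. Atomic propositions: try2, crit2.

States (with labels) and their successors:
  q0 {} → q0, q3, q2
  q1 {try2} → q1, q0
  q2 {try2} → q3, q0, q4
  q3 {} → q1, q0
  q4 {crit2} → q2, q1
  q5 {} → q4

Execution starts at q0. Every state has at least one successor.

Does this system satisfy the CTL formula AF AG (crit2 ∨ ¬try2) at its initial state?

States satisfying AG (crit2 ∨ ¬try2): ∅.
States satisfying AF AG (crit2 ∨ ¬try2): ∅.
There is a path from q0 along which AG (crit2 ∨ ¬try2) never holds.
q0 ∉ Sat(AF AG (crit2 ∨ ¬try2)).

No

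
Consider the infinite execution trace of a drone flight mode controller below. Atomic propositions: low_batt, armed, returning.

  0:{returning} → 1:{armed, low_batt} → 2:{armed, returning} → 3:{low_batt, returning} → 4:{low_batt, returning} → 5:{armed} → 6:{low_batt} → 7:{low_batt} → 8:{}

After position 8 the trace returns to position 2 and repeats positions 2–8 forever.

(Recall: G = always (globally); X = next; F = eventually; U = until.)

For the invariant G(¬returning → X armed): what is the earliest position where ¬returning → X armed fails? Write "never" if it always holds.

Check ¬returning → X armed at each position in order: 0 ✓, 1 ✓, 2 ✓, 3 ✓, 4 ✓.
At position 5 the labels are {armed} and the next position 6 has {low_batt}, so ¬returning → X armed is false there. This is the first violation.

5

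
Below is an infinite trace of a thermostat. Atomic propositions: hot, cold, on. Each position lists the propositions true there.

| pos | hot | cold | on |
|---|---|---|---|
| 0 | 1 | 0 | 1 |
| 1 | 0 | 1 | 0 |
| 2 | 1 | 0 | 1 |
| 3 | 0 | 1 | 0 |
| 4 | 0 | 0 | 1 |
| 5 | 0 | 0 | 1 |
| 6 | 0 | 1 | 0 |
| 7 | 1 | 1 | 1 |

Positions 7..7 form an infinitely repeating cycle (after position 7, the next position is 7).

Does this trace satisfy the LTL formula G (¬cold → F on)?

Satisfied

¬cold → F on holds at every position 0..7, and those are all positions ever visited, so G (¬cold → F on) holds.
Positions where ¬cold holds: 0, 2, 4, 5.
Check F on at each: 0→ok, 2→ok, 4→ok, 5→ok.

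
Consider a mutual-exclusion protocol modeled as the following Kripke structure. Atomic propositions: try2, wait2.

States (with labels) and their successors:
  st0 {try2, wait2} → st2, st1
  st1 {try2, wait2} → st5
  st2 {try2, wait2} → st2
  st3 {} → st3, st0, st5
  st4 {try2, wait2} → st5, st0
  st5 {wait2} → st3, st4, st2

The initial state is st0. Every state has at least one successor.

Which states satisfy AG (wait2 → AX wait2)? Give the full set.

States satisfying wait2 → AX wait2: {st0, st1, st2, st3, st4}.
States satisfying AG (wait2 → AX wait2): {st2}.

{st2}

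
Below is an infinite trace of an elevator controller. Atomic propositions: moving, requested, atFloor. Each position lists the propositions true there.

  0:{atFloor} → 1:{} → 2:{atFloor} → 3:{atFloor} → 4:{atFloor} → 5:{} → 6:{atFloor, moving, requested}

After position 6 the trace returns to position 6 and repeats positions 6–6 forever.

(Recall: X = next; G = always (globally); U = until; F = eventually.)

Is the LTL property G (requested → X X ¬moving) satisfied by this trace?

No

requested → X X ¬moving must hold at every position from 0 onward. It fails at position 6, so G (requested → X X ¬moving) is false.
Positions where requested holds: 6.
Check X X ¬moving at each: 6→fails.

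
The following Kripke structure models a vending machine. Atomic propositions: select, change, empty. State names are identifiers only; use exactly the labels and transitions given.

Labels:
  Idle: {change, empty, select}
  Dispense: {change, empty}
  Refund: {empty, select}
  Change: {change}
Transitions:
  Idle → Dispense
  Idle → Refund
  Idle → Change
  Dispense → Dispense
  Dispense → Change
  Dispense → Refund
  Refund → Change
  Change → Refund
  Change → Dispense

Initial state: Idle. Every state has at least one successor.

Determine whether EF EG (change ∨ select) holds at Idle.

Satisfied

States satisfying EG (change ∨ select): {Idle, Dispense, Refund, Change}.
States satisfying EF EG (change ∨ select): {Idle, Dispense, Refund, Change}.
Some path from Idle reaches a state where EG (change ∨ select) holds.
Idle ∈ Sat(EF EG (change ∨ select)).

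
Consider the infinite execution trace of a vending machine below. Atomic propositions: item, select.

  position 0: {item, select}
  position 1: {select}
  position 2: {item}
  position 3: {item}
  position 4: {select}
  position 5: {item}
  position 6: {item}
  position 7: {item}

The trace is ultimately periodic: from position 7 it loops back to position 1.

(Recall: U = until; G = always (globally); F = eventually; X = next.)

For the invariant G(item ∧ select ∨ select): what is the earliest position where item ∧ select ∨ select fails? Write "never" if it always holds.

Check item ∧ select ∨ select at each position in order: 0 ✓, 1 ✓.
At position 2 the labels are {item}, so item ∧ select ∨ select is false there. This is the first violation.

2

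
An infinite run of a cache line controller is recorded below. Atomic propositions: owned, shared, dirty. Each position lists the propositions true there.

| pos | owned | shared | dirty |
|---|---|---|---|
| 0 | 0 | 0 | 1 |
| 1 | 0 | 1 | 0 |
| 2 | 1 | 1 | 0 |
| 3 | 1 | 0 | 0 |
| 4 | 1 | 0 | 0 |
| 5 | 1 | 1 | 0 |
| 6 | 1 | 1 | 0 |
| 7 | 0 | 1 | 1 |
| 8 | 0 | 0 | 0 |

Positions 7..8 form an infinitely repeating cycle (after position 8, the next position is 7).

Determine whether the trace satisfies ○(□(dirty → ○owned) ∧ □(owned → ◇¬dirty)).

Does not hold

The position after 0 is 1; □(dirty → ○owned) ∧ □(owned → ◇¬dirty) is false there.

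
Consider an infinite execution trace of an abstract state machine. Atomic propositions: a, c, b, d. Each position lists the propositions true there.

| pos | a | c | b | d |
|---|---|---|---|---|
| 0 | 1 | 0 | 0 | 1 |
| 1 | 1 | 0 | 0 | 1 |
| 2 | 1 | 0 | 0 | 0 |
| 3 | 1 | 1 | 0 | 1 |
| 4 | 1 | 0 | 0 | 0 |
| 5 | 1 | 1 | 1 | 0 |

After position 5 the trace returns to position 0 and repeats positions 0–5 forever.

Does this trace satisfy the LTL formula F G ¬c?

Does not hold

G ¬c is false at every position 0..5, so it never becomes true and F G ¬c fails.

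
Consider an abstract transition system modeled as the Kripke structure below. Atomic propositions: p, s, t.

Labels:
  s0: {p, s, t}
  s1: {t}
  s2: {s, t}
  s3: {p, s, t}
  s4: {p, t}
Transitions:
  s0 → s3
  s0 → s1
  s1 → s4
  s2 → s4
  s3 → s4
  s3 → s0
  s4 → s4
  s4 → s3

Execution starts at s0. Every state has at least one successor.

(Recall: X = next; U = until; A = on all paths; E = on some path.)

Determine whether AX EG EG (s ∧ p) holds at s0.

States satisfying EG EG (s ∧ p): {s0, s3}.
States satisfying AX EG EG (s ∧ p): ∅.
s0 ∉ Sat(AX EG EG (s ∧ p)).

No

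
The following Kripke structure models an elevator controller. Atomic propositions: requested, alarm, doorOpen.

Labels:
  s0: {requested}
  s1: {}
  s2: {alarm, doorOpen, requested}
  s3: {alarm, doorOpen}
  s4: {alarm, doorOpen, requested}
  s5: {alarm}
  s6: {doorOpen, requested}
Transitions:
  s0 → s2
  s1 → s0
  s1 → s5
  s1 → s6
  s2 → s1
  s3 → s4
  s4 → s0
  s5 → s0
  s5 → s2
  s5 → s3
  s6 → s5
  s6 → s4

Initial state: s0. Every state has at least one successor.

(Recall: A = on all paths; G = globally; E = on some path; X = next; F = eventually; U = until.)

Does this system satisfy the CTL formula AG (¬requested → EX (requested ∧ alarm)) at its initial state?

Violated

States satisfying ¬requested → EX (requested ∧ alarm): {s0, s2, s3, s4, s5, s6}.
States satisfying AG (¬requested → EX (requested ∧ alarm)): ∅.
s1 is reachable from s0 and violates ¬requested → EX (requested ∧ alarm), so AG fails at s0.
s0 ∉ Sat(AG (¬requested → EX (requested ∧ alarm))).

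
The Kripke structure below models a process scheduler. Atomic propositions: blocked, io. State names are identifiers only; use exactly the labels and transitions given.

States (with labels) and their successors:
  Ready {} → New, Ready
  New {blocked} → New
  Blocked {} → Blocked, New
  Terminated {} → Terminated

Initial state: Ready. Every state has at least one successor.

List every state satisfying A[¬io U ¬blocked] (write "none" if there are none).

{Ready, Blocked, Terminated}

States satisfying ¬io: {Ready, New, Blocked, Terminated}.
States satisfying ¬blocked: {Ready, Blocked, Terminated}.
States satisfying A[¬io U ¬blocked]: {Ready, Blocked, Terminated}.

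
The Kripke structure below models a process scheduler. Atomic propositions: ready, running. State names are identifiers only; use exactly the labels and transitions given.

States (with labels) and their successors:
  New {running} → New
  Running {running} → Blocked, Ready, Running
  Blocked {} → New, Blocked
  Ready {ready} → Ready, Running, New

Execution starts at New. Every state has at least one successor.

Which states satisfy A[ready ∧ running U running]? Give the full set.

{New, Running}

States satisfying ready ∧ running: ∅.
States satisfying running: {New, Running}.
States satisfying A[ready ∧ running U running]: {New, Running}.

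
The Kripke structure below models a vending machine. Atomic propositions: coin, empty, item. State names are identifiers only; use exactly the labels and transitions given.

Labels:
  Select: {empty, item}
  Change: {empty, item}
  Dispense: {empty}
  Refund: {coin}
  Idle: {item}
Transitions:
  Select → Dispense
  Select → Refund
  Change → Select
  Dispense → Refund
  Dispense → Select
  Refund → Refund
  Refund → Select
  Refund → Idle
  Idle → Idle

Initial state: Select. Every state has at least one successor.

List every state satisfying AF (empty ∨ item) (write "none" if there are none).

States satisfying empty ∨ item: {Select, Change, Dispense, Idle}.
States satisfying AF (empty ∨ item): {Select, Change, Dispense, Idle}.

{Select, Change, Dispense, Idle}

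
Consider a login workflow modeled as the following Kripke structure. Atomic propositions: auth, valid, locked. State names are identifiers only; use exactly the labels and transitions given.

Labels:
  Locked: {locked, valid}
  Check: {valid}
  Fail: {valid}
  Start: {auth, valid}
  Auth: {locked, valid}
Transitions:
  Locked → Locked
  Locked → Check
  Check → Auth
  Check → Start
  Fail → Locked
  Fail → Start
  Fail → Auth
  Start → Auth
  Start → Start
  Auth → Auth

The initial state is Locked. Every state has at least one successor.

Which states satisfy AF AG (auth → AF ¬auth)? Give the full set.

States satisfying AG (auth → AF ¬auth): {Auth}.
States satisfying AF AG (auth → AF ¬auth): {Auth}.

{Auth}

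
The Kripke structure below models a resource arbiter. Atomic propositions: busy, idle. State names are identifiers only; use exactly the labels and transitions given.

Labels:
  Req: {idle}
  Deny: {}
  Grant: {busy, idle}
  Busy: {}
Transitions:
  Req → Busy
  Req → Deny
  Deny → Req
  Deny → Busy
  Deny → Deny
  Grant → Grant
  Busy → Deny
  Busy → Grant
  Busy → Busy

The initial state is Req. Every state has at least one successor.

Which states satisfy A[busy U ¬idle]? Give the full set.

{Deny, Busy}

States satisfying busy: {Grant}.
States satisfying ¬idle: {Deny, Busy}.
States satisfying A[busy U ¬idle]: {Deny, Busy}.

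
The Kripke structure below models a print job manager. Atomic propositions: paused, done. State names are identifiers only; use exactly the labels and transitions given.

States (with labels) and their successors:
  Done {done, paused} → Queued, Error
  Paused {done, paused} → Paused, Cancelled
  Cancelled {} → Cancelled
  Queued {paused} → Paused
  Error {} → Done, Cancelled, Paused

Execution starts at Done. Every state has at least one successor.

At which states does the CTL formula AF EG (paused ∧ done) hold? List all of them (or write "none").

{Paused, Queued}

States satisfying EG (paused ∧ done): {Paused}.
States satisfying AF EG (paused ∧ done): {Paused, Queued}.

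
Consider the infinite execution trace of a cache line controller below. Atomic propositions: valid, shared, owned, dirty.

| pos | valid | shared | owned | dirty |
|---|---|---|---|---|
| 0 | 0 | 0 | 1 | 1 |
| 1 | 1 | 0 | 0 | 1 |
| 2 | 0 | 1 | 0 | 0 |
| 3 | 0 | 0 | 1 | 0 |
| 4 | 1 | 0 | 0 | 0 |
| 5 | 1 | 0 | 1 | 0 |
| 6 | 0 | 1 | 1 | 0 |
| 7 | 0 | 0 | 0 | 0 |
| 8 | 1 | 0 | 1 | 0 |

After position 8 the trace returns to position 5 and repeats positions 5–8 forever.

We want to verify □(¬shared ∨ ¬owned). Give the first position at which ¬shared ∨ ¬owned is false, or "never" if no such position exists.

Check ¬shared ∨ ¬owned at each position in order: 0 ✓, 1 ✓, 2 ✓, 3 ✓, 4 ✓, 5 ✓.
At position 6 the labels are {owned, shared}, so ¬shared ∨ ¬owned is false there. This is the first violation.

6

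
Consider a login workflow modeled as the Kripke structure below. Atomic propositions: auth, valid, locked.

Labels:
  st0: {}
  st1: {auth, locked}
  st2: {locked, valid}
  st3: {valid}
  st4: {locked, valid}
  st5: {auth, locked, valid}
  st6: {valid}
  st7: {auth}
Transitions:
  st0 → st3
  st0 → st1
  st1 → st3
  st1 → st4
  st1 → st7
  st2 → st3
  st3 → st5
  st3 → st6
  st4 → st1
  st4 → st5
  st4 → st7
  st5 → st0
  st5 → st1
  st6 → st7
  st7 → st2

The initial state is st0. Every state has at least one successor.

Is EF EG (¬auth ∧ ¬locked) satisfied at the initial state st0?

Does not hold

States satisfying EG (¬auth ∧ ¬locked): ∅.
States satisfying EF EG (¬auth ∧ ¬locked): ∅.
No suitable path/successor from st0 witnesses the formula.
st0 ∉ Sat(EF EG (¬auth ∧ ¬locked)).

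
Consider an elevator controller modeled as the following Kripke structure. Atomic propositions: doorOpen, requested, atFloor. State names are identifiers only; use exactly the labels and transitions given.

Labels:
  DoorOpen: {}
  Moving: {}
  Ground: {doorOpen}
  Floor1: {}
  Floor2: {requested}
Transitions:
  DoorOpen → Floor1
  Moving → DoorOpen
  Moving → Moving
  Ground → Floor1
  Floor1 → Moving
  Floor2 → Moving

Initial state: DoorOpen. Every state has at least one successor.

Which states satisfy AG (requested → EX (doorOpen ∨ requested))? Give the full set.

States satisfying requested → EX (doorOpen ∨ requested): {DoorOpen, Moving, Ground, Floor1}.
States satisfying AG (requested → EX (doorOpen ∨ requested)): {DoorOpen, Moving, Ground, Floor1}.

{DoorOpen, Moving, Ground, Floor1}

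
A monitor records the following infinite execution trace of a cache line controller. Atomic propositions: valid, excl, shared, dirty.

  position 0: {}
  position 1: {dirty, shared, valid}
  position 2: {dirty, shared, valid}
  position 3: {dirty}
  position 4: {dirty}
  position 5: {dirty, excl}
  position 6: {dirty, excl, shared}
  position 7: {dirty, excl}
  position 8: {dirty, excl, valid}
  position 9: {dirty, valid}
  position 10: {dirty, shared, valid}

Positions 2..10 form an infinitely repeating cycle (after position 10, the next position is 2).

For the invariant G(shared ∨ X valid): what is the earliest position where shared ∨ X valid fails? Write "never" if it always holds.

Check shared ∨ X valid at each position in order: 0 ✓, 1 ✓, 2 ✓.
At position 3 the labels are {dirty} and the next position 4 has {dirty}, so shared ∨ X valid is false there. This is the first violation.

3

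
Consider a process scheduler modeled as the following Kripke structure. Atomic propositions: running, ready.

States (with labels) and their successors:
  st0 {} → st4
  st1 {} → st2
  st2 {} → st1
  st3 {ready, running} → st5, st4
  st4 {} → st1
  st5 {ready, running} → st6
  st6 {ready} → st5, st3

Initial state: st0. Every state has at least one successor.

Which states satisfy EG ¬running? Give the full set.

States satisfying ¬running: {st0, st1, st2, st4, st6}.
States satisfying EG ¬running: {st0, st1, st2, st4}.

{st0, st1, st2, st4}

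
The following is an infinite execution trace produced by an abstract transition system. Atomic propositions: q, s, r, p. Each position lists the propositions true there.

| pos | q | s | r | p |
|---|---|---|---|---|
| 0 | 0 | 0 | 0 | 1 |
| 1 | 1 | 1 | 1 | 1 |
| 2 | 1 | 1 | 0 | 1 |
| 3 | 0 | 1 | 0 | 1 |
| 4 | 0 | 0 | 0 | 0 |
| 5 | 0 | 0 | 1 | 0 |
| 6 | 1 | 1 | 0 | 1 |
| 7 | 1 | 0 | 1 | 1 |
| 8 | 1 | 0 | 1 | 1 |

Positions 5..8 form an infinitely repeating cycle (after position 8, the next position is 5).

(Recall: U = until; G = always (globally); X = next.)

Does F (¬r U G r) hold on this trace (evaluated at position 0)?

¬r U G r is false at every position 0..8, so it never becomes true and F (¬r U G r) fails.

No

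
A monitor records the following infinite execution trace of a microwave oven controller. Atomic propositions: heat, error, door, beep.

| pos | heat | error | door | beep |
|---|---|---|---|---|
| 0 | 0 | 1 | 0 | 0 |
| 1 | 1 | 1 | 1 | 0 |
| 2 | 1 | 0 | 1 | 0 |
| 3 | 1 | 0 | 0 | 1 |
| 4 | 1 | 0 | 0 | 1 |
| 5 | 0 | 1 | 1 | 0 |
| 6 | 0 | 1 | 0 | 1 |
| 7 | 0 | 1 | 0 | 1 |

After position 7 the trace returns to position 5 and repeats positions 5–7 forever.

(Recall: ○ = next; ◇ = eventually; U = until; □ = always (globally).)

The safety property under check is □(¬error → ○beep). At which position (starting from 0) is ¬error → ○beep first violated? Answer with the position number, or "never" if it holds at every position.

Check ¬error → ○beep at each position in order: 0 ✓, 1 ✓, 2 ✓, 3 ✓.
At position 4 the labels are {beep, heat} and the next position 5 has {door, error}, so ¬error → ○beep is false there. This is the first violation.

4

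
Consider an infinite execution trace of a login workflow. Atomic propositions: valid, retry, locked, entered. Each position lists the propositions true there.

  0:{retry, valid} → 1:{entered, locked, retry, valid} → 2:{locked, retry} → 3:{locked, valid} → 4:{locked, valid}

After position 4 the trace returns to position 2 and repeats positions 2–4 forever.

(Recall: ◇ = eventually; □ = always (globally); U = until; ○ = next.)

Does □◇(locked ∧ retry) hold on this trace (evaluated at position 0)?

Holds

◇(locked ∧ retry) holds at every position 0..4, and those are all positions ever visited, so □◇(locked ∧ retry) holds.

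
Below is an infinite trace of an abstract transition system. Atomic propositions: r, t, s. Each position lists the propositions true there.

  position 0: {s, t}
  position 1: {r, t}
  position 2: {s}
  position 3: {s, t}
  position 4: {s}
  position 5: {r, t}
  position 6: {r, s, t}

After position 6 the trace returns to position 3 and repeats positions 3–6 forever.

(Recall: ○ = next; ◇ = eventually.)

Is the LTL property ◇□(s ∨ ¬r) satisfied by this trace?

□(s ∨ ¬r) is false at every position 0..6, so it never becomes true and ◇□(s ∨ ¬r) fails.

No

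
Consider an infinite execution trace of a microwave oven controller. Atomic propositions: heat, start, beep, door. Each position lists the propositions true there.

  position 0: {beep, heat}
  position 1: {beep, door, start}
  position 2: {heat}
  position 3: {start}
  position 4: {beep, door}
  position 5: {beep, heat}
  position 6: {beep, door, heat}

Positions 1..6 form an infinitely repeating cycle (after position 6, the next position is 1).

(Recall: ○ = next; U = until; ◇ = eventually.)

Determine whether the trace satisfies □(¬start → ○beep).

¬start → ○beep must hold at every position from 0 onward. It fails at position 2, so □(¬start → ○beep) is false.
Positions where ¬start holds: 0, 2, 4, 5, 6.
Check ○beep at each: 0→ok, 2→fails, 4→ok, 5→ok, 6→ok.

Violated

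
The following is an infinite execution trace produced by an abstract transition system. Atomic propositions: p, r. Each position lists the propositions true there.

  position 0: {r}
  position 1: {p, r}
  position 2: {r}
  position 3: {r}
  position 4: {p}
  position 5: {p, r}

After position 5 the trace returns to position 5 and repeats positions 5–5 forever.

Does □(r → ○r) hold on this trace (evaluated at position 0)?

r → ○r must hold at every position from 0 onward. It fails at position 3, so □(r → ○r) is false.
Positions where r holds: 0, 1, 2, 3, 5.
Check ○r at each: 0→ok, 1→ok, 2→ok, 3→fails, 5→ok.

No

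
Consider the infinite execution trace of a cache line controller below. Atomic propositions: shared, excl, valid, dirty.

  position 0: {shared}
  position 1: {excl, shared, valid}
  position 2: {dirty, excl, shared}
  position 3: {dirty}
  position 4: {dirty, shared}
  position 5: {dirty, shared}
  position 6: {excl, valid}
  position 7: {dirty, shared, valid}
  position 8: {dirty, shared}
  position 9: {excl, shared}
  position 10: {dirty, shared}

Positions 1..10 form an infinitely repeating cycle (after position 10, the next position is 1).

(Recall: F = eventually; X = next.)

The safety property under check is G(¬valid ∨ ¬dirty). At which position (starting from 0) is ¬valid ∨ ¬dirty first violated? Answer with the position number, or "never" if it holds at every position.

Check ¬valid ∨ ¬dirty at each position in order: 0 ✓, 1 ✓, 2 ✓, 3 ✓, 4 ✓, 5 ✓, 6 ✓.
At position 7 the labels are {dirty, shared, valid}, so ¬valid ∨ ¬dirty is false there. This is the first violation.

7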